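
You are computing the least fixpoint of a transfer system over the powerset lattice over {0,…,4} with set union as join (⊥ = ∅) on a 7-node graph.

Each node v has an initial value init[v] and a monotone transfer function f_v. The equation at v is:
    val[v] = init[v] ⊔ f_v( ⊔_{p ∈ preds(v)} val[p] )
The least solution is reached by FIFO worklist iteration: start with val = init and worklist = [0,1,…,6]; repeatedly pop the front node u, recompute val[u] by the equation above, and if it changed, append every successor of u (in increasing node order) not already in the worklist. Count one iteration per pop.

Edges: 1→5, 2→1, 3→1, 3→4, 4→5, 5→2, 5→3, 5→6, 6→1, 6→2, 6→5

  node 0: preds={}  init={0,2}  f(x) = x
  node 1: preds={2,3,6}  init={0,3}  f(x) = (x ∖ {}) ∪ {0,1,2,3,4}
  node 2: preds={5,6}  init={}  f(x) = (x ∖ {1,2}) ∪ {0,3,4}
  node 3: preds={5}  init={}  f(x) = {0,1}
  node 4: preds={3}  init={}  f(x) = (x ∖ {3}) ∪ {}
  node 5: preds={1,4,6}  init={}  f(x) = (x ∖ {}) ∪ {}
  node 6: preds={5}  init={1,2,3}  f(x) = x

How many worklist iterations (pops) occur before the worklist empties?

11

Worklist (11 pops):
  #1 pop 0: in={} → {0,2} (no change)
  #2 pop 1: in={1,2,3} → {0,1,2,3,4} (was {0,3}); enqueue []
  #3 pop 2: in={1,2,3} → {0,3,4} (was {}); enqueue [1]
  #4 pop 3: in={} → {0,1} (was {}); enqueue []
  #5 pop 4: in={0,1} → {0,1} (was {}); enqueue []
  #6 pop 5: in={0,1,2,3,4} → {0,1,2,3,4} (was {}); enqueue [2,3]
  #7 pop 6: in={0,1,2,3,4} → {0,1,2,3,4} (was {1,2,3}); enqueue [5]
  #8 pop 1: in={0,1,2,3,4} → {0,1,2,3,4} (no change)
  #9 pop 2: in={0,1,2,3,4} → {0,3,4} (no change)
  #10 pop 3: in={0,1,2,3,4} → {0,1} (no change)
  #11 pop 5: in={0,1,2,3,4} → {0,1,2,3,4} (no change)

Fixpoint:
  val[0] = {0,2}
  val[1] = {0,1,2,3,4}
  val[2] = {0,3,4}
  val[3] = {0,1}
  val[4] = {0,1}
  val[5] = {0,1,2,3,4}
  val[6] = {0,1,2,3,4}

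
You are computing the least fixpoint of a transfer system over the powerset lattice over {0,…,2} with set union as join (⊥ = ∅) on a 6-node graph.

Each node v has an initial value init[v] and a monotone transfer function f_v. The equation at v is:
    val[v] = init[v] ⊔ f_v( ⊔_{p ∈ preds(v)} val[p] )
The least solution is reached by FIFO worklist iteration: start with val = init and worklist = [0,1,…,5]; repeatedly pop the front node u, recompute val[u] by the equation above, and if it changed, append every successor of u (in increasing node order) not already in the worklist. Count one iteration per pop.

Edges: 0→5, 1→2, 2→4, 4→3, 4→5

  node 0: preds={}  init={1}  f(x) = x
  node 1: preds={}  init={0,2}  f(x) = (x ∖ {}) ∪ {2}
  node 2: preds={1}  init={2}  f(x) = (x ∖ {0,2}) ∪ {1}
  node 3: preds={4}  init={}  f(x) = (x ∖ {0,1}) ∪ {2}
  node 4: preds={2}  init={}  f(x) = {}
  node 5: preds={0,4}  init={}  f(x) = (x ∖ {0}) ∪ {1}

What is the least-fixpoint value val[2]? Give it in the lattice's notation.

{1,2}

Worklist (6 pops):
  #1 pop 0: in={} → {1} (no change)
  #2 pop 1: in={} → {0,2} (no change)
  #3 pop 2: in={0,2} → {1,2} (was {2}); enqueue []
  #4 pop 3: in={} → {2} (was {}); enqueue []
  #5 pop 4: in={1,2} → {} (no change)
  #6 pop 5: in={1} → {1} (was {}); enqueue []

Fixpoint:
  val[0] = {1}
  val[1] = {0,2}
  val[2] = {1,2}
  val[3] = {2}
  val[4] = {}
  val[5] = {1}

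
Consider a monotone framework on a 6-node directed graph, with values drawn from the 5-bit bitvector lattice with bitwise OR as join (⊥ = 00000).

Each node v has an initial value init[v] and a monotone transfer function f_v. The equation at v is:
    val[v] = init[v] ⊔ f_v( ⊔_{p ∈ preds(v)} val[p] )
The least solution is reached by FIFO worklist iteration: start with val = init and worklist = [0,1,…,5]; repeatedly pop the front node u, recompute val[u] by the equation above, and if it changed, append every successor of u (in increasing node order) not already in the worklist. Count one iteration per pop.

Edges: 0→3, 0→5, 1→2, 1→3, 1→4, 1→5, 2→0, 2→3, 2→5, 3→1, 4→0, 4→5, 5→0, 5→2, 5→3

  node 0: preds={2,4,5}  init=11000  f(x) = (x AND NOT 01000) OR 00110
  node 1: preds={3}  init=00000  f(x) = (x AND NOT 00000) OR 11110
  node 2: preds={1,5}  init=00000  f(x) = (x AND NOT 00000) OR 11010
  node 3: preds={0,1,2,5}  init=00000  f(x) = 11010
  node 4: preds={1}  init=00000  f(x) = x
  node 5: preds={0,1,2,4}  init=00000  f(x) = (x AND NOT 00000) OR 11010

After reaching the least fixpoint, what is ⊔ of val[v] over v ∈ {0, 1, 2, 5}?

Trace (10 dequeues):
  [1] u=0 | in 00000 | out 11110 | prev 11000 | push {}
  [2] u=1 | in 00000 | out 11110 | prev 00000 | push {}
  [3] u=2 | in 11110 | out 11110 | prev 00000 | push {0}
  [4] u=3 | in 11110 | out 11010 | prev 00000 | push {1}
  [5] u=4 | in 11110 | out 11110 | prev 00000 | push {}
  [6] u=5 | in 11110 | out 11110 | prev 00000 | push {2,3}
  [7] u=0 | in 11110 | out 11110 | ==
  [8] u=1 | in 11010 | out 11110 | ==
  [9] u=2 | in 11110 | out 11110 | ==
  [10] u=3 | in 11110 | out 11010 | ==

Converged values:
  [0] 11110
  [1] 11110
  [2] 11110
  [3] 11010
  [4] 11110
  [5] 11110

11110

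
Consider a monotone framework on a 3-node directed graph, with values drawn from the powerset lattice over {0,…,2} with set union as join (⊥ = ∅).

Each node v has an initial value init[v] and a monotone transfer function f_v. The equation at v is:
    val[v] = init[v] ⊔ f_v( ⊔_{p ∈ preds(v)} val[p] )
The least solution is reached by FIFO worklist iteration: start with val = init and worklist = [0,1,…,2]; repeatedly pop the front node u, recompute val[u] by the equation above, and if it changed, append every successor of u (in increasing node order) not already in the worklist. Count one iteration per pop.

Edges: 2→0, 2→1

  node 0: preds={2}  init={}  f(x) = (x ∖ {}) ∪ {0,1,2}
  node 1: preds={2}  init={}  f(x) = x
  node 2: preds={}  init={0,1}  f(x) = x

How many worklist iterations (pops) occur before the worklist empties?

Iteration log — 3 steps:
  step 1. node 0  ⊔preds={0,1}  new={0,1,2}  old={}  +wl: 
  step 2. node 1  ⊔preds={0,1}  new={0,1}  old={}  +wl: 
  step 3. node 2  ⊔preds={}  new={0,1}  stable

Least fixpoint reached:
  node 0: {0,1,2}
  node 1: {0,1}
  node 2: {0,1}

3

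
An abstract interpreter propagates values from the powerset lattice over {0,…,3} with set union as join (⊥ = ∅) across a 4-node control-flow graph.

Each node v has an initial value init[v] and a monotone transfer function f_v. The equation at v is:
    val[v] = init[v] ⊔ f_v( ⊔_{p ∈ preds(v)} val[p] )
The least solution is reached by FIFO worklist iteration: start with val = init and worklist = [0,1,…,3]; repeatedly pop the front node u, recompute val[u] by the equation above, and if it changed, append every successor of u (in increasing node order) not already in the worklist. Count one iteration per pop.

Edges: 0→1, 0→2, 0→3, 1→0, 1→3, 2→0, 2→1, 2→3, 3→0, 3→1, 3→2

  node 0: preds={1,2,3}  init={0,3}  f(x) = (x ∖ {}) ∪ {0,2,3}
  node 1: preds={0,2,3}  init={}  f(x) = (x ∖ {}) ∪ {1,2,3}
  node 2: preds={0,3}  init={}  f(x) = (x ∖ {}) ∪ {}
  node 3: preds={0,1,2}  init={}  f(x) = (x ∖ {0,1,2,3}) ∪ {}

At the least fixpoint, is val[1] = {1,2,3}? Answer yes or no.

no

Trace (10 dequeues):
  [1] u=0 | in {} | out {0,2,3} | prev {0,3} | push {}
  [2] u=1 | in {0,2,3} | out {0,1,2,3} | prev {} | push {0}
  [3] u=2 | in {0,2,3} | out {0,2,3} | prev {} | push {1}
  [4] u=3 | in {0,1,2,3} | out {} | ==
  [5] u=0 | in {0,1,2,3} | out {0,1,2,3} | prev {0,2,3} | push {2,3}
  [6] u=1 | in {0,1,2,3} | out {0,1,2,3} | ==
  [7] u=2 | in {0,1,2,3} | out {0,1,2,3} | prev {0,2,3} | push {0,1}
  [8] u=3 | in {0,1,2,3} | out {} | ==
  [9] u=0 | in {0,1,2,3} | out {0,1,2,3} | ==
  [10] u=1 | in {0,1,2,3} | out {0,1,2,3} | ==

Converged values:
  [0] {0,1,2,3}
  [1] {0,1,2,3}
  [2] {0,1,2,3}
  [3] {}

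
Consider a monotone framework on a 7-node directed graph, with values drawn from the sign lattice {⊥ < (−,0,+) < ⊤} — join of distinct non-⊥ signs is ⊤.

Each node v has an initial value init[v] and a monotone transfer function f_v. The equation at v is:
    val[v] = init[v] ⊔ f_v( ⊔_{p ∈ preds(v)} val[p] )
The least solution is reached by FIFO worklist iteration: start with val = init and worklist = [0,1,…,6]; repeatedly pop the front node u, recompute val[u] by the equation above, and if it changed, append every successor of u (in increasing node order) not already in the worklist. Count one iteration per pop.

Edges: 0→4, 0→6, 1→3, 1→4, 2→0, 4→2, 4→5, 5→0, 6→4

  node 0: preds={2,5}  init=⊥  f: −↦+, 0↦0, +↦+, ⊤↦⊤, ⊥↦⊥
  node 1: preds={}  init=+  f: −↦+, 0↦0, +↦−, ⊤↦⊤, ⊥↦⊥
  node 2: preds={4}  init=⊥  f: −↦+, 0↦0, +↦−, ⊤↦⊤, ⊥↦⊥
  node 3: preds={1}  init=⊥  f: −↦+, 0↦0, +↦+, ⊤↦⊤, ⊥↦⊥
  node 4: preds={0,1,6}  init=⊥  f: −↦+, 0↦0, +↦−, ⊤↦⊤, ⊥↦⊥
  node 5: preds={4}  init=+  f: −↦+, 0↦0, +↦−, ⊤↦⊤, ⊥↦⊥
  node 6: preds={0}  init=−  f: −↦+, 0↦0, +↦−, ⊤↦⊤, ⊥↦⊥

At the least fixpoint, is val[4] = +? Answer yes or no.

no

Worklist (12 pops):
  #1 pop 0: in=+ → + (was ⊥); enqueue []
  #2 pop 1: in=⊥ → + (no change)
  #3 pop 2: in=⊥ → ⊥ (no change)
  #4 pop 3: in=+ → + (was ⊥); enqueue []
  #5 pop 4: in=⊤ → ⊤ (was ⊥); enqueue [2]
  #6 pop 5: in=⊤ → ⊤ (was +); enqueue [0]
  #7 pop 6: in=+ → − (no change)
  #8 pop 2: in=⊤ → ⊤ (was ⊥); enqueue []
  #9 pop 0: in=⊤ → ⊤ (was +); enqueue [4,6]
  #10 pop 4: in=⊤ → ⊤ (no change)
  #11 pop 6: in=⊤ → ⊤ (was −); enqueue [4]
  #12 pop 4: in=⊤ → ⊤ (no change)

Fixpoint:
  val[0] = ⊤
  val[1] = +
  val[2] = ⊤
  val[3] = +
  val[4] = ⊤
  val[5] = ⊤
  val[6] = ⊤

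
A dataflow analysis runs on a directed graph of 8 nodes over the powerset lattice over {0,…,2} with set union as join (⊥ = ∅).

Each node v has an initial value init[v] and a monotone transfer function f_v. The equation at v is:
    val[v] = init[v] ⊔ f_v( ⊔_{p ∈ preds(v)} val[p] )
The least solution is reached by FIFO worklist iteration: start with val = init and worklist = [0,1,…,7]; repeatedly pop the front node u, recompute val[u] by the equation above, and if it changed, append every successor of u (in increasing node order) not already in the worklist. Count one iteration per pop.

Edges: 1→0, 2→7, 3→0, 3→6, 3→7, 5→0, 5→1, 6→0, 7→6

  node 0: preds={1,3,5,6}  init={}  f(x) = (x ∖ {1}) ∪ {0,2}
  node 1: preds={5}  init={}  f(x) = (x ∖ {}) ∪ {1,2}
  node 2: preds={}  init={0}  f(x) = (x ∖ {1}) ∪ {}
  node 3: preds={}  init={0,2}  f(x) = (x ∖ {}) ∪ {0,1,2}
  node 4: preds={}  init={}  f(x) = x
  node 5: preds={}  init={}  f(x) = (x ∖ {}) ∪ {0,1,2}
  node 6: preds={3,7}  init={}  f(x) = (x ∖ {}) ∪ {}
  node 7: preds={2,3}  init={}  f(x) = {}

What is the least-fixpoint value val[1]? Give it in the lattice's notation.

{0,1,2}

Worklist (11 pops):
  #1 pop 0: in={0,2} → {0,2} (was {}); enqueue []
  #2 pop 1: in={} → {1,2} (was {}); enqueue [0]
  #3 pop 2: in={} → {0} (no change)
  #4 pop 3: in={} → {0,1,2} (was {0,2}); enqueue []
  #5 pop 4: in={} → {} (no change)
  #6 pop 5: in={} → {0,1,2} (was {}); enqueue [1]
  #7 pop 6: in={0,1,2} → {0,1,2} (was {}); enqueue []
  #8 pop 7: in={0,1,2} → {} (no change)
  #9 pop 0: in={0,1,2} → {0,2} (no change)
  #10 pop 1: in={0,1,2} → {0,1,2} (was {1,2}); enqueue [0]
  #11 pop 0: in={0,1,2} → {0,2} (no change)

Fixpoint:
  val[0] = {0,2}
  val[1] = {0,1,2}
  val[2] = {0}
  val[3] = {0,1,2}
  val[4] = {}
  val[5] = {0,1,2}
  val[6] = {0,1,2}
  val[7] = {}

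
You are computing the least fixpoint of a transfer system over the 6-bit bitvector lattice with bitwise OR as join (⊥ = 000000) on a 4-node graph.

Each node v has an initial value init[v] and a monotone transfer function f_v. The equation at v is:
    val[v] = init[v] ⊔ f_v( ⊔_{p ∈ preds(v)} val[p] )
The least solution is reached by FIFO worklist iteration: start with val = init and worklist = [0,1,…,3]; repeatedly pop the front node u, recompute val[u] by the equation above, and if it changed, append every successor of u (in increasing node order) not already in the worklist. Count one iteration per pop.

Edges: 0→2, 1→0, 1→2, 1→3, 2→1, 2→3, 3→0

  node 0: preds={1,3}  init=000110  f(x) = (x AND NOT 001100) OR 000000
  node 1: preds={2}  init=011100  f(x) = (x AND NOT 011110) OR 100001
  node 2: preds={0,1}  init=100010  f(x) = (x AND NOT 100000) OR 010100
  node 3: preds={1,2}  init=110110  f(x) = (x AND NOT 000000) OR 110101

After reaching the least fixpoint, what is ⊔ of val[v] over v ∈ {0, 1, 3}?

111111

Trace (7 dequeues):
  [1] u=0 | in 111110 | out 110110 | prev 000110 | push {}
  [2] u=1 | in 100010 | out 111101 | prev 011100 | push {0}
  [3] u=2 | in 111111 | out 111111 | prev 100010 | push {1}
  [4] u=3 | in 111111 | out 111111 | prev 110110 | push {}
  [5] u=0 | in 111111 | out 110111 | prev 110110 | push {2}
  [6] u=1 | in 111111 | out 111101 | ==
  [7] u=2 | in 111111 | out 111111 | ==

Converged values:
  [0] 110111
  [1] 111101
  [2] 111111
  [3] 111111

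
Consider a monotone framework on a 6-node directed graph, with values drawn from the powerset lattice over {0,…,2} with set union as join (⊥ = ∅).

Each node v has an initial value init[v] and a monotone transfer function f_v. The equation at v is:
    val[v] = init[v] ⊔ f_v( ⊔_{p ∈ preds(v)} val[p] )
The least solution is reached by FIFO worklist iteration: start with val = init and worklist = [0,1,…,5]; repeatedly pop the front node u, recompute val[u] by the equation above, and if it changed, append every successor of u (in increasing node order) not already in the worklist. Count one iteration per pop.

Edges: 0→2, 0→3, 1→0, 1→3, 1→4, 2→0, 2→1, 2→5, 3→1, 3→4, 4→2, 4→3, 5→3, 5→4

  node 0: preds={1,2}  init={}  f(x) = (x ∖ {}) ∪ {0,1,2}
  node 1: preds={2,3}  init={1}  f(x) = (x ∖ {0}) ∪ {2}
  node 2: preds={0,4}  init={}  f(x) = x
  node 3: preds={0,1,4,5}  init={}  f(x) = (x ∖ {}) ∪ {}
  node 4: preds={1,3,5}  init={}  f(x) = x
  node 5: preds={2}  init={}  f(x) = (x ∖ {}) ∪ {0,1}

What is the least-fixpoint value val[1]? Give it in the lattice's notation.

Iteration log — 11 steps:
  step 1. node 0  ⊔preds={1}  new={0,1,2}  old={}  +wl: 
  step 2. node 1  ⊔preds={}  new={1,2}  old={1}  +wl: 0
  step 3. node 2  ⊔preds={0,1,2}  new={0,1,2}  old={}  +wl: 1
  step 4. node 3  ⊔preds={0,1,2}  new={0,1,2}  old={}  +wl: 
  step 5. node 4  ⊔preds={0,1,2}  new={0,1,2}  old={}  +wl: 2,3
  step 6. node 5  ⊔preds={0,1,2}  new={0,1,2}  old={}  +wl: 4
  step 7. node 0  ⊔preds={0,1,2}  new={0,1,2}  stable
  step 8. node 1  ⊔preds={0,1,2}  new={1,2}  stable
  step 9. node 2  ⊔preds={0,1,2}  new={0,1,2}  stable
  step 10. node 3  ⊔preds={0,1,2}  new={0,1,2}  stable
  step 11. node 4  ⊔preds={0,1,2}  new={0,1,2}  stable

Least fixpoint reached:
  node 0: {0,1,2}
  node 1: {1,2}
  node 2: {0,1,2}
  node 3: {0,1,2}
  node 4: {0,1,2}
  node 5: {0,1,2}

{1,2}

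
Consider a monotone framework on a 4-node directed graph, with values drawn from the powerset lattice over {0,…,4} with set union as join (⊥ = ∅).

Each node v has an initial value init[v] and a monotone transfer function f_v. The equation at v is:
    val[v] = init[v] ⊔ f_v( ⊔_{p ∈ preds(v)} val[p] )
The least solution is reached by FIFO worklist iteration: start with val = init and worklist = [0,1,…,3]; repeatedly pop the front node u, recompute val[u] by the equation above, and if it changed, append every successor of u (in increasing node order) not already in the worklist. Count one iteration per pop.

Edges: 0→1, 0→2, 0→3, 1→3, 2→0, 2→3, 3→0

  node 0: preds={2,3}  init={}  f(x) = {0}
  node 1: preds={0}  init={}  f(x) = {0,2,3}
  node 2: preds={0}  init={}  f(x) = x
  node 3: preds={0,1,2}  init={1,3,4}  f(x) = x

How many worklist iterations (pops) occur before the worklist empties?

5

Iteration log — 5 steps:
  step 1. node 0  ⊔preds={1,3,4}  new={0}  old={}  +wl: 
  step 2. node 1  ⊔preds={0}  new={0,2,3}  old={}  +wl: 
  step 3. node 2  ⊔preds={0}  new={0}  old={}  +wl: 0
  step 4. node 3  ⊔preds={0,2,3}  new={0,1,2,3,4}  old={1,3,4}  +wl: 
  step 5. node 0  ⊔preds={0,1,2,3,4}  new={0}  stable

Least fixpoint reached:
  node 0: {0}
  node 1: {0,2,3}
  node 2: {0}
  node 3: {0,1,2,3,4}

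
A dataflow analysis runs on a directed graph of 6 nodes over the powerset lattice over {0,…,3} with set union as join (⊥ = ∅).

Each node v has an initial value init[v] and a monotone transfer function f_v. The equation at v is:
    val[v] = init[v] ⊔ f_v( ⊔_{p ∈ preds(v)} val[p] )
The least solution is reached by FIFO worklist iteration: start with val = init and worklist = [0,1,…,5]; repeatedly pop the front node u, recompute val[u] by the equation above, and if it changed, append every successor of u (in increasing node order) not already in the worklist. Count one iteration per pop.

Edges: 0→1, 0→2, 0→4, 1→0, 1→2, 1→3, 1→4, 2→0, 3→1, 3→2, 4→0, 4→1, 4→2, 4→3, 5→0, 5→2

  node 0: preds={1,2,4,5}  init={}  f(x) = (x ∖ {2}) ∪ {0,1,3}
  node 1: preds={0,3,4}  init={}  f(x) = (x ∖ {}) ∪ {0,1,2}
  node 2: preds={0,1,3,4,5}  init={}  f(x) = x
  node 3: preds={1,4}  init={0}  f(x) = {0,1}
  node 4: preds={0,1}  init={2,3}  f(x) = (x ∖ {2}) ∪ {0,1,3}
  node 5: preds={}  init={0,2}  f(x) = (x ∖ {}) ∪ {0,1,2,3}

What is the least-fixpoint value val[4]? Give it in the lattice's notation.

Trace (10 dequeues):
  [1] u=0 | in {0,2,3} | out {0,1,3} | prev {} | push {}
  [2] u=1 | in {0,1,2,3} | out {0,1,2,3} | prev {} | push {0}
  [3] u=2 | in {0,1,2,3} | out {0,1,2,3} | prev {} | push {}
  [4] u=3 | in {0,1,2,3} | out {0,1} | prev {0} | push {1,2}
  [5] u=4 | in {0,1,2,3} | out {0,1,2,3} | prev {2,3} | push {3}
  [6] u=5 | in {} | out {0,1,2,3} | prev {0,2} | push {}
  [7] u=0 | in {0,1,2,3} | out {0,1,3} | ==
  [8] u=1 | in {0,1,2,3} | out {0,1,2,3} | ==
  [9] u=2 | in {0,1,2,3} | out {0,1,2,3} | ==
  [10] u=3 | in {0,1,2,3} | out {0,1} | ==

Converged values:
  [0] {0,1,3}
  [1] {0,1,2,3}
  [2] {0,1,2,3}
  [3] {0,1}
  [4] {0,1,2,3}
  [5] {0,1,2,3}

{0,1,2,3}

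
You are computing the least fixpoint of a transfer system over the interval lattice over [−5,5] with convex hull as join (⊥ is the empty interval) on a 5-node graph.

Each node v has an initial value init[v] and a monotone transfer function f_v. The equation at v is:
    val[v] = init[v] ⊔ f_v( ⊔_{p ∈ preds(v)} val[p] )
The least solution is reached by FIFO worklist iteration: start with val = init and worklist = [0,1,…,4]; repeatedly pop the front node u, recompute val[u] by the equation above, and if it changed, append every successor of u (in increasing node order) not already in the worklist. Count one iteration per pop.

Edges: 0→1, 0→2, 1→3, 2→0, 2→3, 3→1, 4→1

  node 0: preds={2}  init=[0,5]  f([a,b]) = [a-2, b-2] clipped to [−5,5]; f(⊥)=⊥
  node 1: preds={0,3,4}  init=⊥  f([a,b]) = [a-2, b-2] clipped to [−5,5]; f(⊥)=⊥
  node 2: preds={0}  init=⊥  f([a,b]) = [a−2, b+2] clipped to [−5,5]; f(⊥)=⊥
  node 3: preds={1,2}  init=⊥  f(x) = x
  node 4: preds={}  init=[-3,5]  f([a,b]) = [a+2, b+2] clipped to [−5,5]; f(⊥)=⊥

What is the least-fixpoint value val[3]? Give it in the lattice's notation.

[-5,5]

Iteration log — 12 steps:
  step 1. node 0  ⊔preds=⊥  new=[0,5]  stable
  step 2. node 1  ⊔preds=[-3,5]  new=[-5,3]  old=⊥  +wl: 
  step 3. node 2  ⊔preds=[0,5]  new=[-2,5]  old=⊥  +wl: 0
  step 4. node 3  ⊔preds=[-5,5]  new=[-5,5]  old=⊥  +wl: 1
  step 5. node 4  ⊔preds=⊥  new=[-3,5]  stable
  step 6. node 0  ⊔preds=[-2,5]  new=[-4,5]  old=[0,5]  +wl: 2
  step 7. node 1  ⊔preds=[-5,5]  new=[-5,3]  stable
  step 8. node 2  ⊔preds=[-4,5]  new=[-5,5]  old=[-2,5]  +wl: 0,3
  step 9. node 0  ⊔preds=[-5,5]  new=[-5,5]  old=[-4,5]  +wl: 1,2
  step 10. node 3  ⊔preds=[-5,5]  new=[-5,5]  stable
  step 11. node 1  ⊔preds=[-5,5]  new=[-5,3]  stable
  step 12. node 2  ⊔preds=[-5,5]  new=[-5,5]  stable

Least fixpoint reached:
  node 0: [-5,5]
  node 1: [-5,3]
  node 2: [-5,5]
  node 3: [-5,5]
  node 4: [-3,5]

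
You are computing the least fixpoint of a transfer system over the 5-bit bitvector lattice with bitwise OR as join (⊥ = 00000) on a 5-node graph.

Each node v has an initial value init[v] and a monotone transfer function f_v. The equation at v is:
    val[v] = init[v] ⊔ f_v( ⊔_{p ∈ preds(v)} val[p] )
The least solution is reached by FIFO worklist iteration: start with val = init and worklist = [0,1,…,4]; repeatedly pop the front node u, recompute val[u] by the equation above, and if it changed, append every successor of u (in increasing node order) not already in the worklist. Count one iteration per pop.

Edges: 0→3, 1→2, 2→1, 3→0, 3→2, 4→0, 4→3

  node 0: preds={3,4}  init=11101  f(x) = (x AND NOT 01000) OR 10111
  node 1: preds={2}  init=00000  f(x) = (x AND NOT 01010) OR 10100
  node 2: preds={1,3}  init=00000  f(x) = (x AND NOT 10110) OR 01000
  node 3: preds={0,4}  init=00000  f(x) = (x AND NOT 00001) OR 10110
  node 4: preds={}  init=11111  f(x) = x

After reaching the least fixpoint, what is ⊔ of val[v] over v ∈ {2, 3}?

Iteration log — 8 steps:
  step 1. node 0  ⊔preds=11111  new=11111  old=11101  +wl: 
  step 2. node 1  ⊔preds=00000  new=10100  old=00000  +wl: 
  step 3. node 2  ⊔preds=10100  new=01000  old=00000  +wl: 1
  step 4. node 3  ⊔preds=11111  new=11110  old=00000  +wl: 0,2
  step 5. node 4  ⊔preds=00000  new=11111  stable
  step 6. node 1  ⊔preds=01000  new=10100  stable
  step 7. node 0  ⊔preds=11111  new=11111  stable
  step 8. node 2  ⊔preds=11110  new=01000  stable

Least fixpoint reached:
  node 0: 11111
  node 1: 10100
  node 2: 01000
  node 3: 11110
  node 4: 11111

11110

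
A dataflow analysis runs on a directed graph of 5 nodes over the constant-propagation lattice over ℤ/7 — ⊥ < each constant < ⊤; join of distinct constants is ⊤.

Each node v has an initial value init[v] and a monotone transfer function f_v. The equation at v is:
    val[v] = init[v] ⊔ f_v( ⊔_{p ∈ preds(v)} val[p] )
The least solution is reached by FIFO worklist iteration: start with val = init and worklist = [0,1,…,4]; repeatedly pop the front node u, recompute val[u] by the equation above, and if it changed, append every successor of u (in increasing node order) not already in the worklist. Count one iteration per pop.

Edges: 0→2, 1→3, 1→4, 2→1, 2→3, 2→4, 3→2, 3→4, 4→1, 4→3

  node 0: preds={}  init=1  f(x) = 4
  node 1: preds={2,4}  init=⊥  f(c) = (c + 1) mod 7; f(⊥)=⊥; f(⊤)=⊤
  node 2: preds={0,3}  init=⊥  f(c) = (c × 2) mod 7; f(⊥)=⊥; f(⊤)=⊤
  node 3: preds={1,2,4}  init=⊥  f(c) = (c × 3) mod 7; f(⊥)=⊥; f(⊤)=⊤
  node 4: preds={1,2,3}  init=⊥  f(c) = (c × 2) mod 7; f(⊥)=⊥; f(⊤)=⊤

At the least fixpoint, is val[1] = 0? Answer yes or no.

no

Worklist (9 pops):
  #1 pop 0: in=⊥ → ⊤ (was 1); enqueue []
  #2 pop 1: in=⊥ → ⊥ (no change)
  #3 pop 2: in=⊤ → ⊤ (was ⊥); enqueue [1]
  #4 pop 3: in=⊤ → ⊤ (was ⊥); enqueue [2]
  #5 pop 4: in=⊤ → ⊤ (was ⊥); enqueue [3]
  #6 pop 1: in=⊤ → ⊤ (was ⊥); enqueue [4]
  #7 pop 2: in=⊤ → ⊤ (no change)
  #8 pop 3: in=⊤ → ⊤ (no change)
  #9 pop 4: in=⊤ → ⊤ (no change)

Fixpoint:
  val[0] = ⊤
  val[1] = ⊤
  val[2] = ⊤
  val[3] = ⊤
  val[4] = ⊤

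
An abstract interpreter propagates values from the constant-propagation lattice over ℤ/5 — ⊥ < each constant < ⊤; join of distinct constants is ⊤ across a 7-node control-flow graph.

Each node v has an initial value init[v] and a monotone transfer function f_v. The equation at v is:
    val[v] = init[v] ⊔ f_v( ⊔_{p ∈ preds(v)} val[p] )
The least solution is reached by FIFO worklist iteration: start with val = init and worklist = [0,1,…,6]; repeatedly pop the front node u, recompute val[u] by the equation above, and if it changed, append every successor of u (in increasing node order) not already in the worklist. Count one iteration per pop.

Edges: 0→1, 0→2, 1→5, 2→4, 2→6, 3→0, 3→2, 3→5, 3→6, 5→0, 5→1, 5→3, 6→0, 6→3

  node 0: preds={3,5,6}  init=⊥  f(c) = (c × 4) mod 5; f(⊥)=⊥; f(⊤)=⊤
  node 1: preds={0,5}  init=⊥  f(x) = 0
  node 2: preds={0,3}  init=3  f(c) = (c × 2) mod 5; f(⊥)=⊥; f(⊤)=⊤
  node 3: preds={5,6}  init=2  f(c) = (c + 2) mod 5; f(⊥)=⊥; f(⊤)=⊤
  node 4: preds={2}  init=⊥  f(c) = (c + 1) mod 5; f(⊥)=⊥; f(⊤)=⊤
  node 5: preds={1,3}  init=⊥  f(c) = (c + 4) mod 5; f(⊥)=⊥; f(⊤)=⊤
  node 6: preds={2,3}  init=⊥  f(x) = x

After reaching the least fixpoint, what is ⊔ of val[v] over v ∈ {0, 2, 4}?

⊤

Worklist (14 pops):
  #1 pop 0: in=2 → 3 (was ⊥); enqueue []
  #2 pop 1: in=3 → 0 (was ⊥); enqueue []
  #3 pop 2: in=⊤ → ⊤ (was 3); enqueue []
  #4 pop 3: in=⊥ → 2 (no change)
  #5 pop 4: in=⊤ → ⊤ (was ⊥); enqueue []
  #6 pop 5: in=⊤ → ⊤ (was ⊥); enqueue [0,1,3]
  #7 pop 6: in=⊤ → ⊤ (was ⊥); enqueue []
  #8 pop 0: in=⊤ → ⊤ (was 3); enqueue [2]
  #9 pop 1: in=⊤ → 0 (no change)
  #10 pop 3: in=⊤ → ⊤ (was 2); enqueue [0,5,6]
  #11 pop 2: in=⊤ → ⊤ (no change)
  #12 pop 0: in=⊤ → ⊤ (no change)
  #13 pop 5: in=⊤ → ⊤ (no change)
  #14 pop 6: in=⊤ → ⊤ (no change)

Fixpoint:
  val[0] = ⊤
  val[1] = 0
  val[2] = ⊤
  val[3] = ⊤
  val[4] = ⊤
  val[5] = ⊤
  val[6] = ⊤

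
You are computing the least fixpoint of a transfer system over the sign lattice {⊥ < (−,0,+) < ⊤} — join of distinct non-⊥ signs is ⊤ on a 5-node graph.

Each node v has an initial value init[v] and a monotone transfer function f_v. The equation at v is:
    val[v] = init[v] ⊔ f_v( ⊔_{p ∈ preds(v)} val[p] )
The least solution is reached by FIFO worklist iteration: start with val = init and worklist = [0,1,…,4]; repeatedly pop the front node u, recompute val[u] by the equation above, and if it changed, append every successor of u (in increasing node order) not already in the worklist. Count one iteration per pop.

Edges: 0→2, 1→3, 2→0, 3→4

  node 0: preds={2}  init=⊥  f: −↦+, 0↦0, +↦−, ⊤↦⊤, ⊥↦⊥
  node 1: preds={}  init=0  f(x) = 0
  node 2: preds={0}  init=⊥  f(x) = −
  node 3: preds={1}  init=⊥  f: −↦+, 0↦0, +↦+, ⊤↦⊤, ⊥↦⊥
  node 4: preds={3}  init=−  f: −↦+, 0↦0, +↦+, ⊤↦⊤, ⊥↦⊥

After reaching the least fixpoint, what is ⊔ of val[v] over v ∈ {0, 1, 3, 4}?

⊤

Iteration log — 7 steps:
  step 1. node 0  ⊔preds=⊥  new=⊥  stable
  step 2. node 1  ⊔preds=⊥  new=0  stable
  step 3. node 2  ⊔preds=⊥  new=−  old=⊥  +wl: 0
  step 4. node 3  ⊔preds=0  new=0  old=⊥  +wl: 
  step 5. node 4  ⊔preds=0  new=⊤  old=−  +wl: 
  step 6. node 0  ⊔preds=−  new=+  old=⊥  +wl: 2
  step 7. node 2  ⊔preds=+  new=−  stable

Least fixpoint reached:
  node 0: +
  node 1: 0
  node 2: −
  node 3: 0
  node 4: ⊤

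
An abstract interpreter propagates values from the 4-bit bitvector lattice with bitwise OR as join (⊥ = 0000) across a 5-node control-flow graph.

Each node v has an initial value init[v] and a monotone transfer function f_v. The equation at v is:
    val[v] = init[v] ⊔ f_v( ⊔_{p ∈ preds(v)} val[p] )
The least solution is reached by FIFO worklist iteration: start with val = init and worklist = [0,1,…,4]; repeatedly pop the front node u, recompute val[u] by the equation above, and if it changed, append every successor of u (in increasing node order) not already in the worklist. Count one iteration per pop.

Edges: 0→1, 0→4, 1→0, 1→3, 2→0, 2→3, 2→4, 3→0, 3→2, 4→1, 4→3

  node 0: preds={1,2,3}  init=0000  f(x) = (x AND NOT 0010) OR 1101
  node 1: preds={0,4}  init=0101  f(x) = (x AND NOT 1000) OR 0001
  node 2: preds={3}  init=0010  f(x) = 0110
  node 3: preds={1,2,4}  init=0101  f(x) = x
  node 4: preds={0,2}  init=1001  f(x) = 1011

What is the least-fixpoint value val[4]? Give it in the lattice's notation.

Worklist (10 pops):
  #1 pop 0: in=0111 → 1101 (was 0000); enqueue []
  #2 pop 1: in=1101 → 0101 (no change)
  #3 pop 2: in=0101 → 0110 (was 0010); enqueue [0]
  #4 pop 3: in=1111 → 1111 (was 0101); enqueue [2]
  #5 pop 4: in=1111 → 1011 (was 1001); enqueue [1,3]
  #6 pop 0: in=1111 → 1101 (no change)
  #7 pop 2: in=1111 → 0110 (no change)
  #8 pop 1: in=1111 → 0111 (was 0101); enqueue [0]
  #9 pop 3: in=1111 → 1111 (no change)
  #10 pop 0: in=1111 → 1101 (no change)

Fixpoint:
  val[0] = 1101
  val[1] = 0111
  val[2] = 0110
  val[3] = 1111
  val[4] = 1011

1011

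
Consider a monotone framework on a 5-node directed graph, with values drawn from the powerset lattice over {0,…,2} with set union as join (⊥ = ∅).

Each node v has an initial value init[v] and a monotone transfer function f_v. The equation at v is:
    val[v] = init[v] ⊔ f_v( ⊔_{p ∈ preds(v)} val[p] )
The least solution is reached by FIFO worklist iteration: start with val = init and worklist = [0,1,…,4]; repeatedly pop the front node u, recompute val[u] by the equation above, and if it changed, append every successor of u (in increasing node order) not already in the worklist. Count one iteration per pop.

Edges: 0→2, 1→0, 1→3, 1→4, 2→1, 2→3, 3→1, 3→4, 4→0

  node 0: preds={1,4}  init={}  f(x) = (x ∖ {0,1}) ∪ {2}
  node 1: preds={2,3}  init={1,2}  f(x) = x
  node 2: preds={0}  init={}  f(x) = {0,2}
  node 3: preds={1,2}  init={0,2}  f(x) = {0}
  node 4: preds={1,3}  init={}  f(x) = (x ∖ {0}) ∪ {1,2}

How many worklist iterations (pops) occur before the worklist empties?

7

Trace (7 dequeues):
  [1] u=0 | in {1,2} | out {2} | prev {} | push {}
  [2] u=1 | in {0,2} | out {0,1,2} | prev {1,2} | push {0}
  [3] u=2 | in {2} | out {0,2} | prev {} | push {1}
  [4] u=3 | in {0,1,2} | out {0,2} | ==
  [5] u=4 | in {0,1,2} | out {1,2} | prev {} | push {}
  [6] u=0 | in {0,1,2} | out {2} | ==
  [7] u=1 | in {0,2} | out {0,1,2} | ==

Converged values:
  [0] {2}
  [1] {0,1,2}
  [2] {0,2}
  [3] {0,2}
  [4] {1,2}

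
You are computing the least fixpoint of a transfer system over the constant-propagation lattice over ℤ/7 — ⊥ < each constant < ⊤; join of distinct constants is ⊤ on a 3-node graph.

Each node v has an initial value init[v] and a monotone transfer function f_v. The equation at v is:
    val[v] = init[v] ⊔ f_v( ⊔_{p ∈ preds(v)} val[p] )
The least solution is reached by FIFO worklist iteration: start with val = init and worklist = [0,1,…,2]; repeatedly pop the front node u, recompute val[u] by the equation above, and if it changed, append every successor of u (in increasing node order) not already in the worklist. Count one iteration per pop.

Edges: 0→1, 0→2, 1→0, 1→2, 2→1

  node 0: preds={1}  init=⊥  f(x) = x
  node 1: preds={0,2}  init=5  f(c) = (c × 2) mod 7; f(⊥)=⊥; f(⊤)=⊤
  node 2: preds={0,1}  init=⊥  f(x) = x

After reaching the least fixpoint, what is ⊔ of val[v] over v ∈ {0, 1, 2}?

⊤

Iteration log — 6 steps:
  step 1. node 0  ⊔preds=5  new=5  old=⊥  +wl: 
  step 2. node 1  ⊔preds=5  new=⊤  old=5  +wl: 0
  step 3. node 2  ⊔preds=⊤  new=⊤  old=⊥  +wl: 1
  step 4. node 0  ⊔preds=⊤  new=⊤  old=5  +wl: 2
  step 5. node 1  ⊔preds=⊤  new=⊤  stable
  step 6. node 2  ⊔preds=⊤  new=⊤  stable

Least fixpoint reached:
  node 0: ⊤
  node 1: ⊤
  node 2: ⊤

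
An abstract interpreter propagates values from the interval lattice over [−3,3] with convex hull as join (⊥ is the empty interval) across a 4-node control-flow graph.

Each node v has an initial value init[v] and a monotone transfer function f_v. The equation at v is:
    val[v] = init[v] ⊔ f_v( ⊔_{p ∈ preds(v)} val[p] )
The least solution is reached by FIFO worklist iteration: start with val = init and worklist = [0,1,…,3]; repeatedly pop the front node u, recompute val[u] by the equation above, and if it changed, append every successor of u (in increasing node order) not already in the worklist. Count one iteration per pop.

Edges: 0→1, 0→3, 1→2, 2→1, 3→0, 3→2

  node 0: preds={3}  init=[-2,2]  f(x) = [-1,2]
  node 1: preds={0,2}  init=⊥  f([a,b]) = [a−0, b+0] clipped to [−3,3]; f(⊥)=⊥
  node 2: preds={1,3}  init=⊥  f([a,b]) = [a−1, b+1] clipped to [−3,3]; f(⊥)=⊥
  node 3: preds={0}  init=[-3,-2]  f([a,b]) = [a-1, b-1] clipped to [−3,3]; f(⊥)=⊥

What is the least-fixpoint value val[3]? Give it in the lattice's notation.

[-3,1]

Trace (7 dequeues):
  [1] u=0 | in [-3,-2] | out [-2,2] | ==
  [2] u=1 | in [-2,2] | out [-2,2] | prev ⊥ | push {}
  [3] u=2 | in [-3,2] | out [-3,3] | prev ⊥ | push {1}
  [4] u=3 | in [-2,2] | out [-3,1] | prev [-3,-2] | push {0,2}
  [5] u=1 | in [-3,3] | out [-3,3] | prev [-2,2] | push {}
  [6] u=0 | in [-3,1] | out [-2,2] | ==
  [7] u=2 | in [-3,3] | out [-3,3] | ==

Converged values:
  [0] [-2,2]
  [1] [-3,3]
  [2] [-3,3]
  [3] [-3,1]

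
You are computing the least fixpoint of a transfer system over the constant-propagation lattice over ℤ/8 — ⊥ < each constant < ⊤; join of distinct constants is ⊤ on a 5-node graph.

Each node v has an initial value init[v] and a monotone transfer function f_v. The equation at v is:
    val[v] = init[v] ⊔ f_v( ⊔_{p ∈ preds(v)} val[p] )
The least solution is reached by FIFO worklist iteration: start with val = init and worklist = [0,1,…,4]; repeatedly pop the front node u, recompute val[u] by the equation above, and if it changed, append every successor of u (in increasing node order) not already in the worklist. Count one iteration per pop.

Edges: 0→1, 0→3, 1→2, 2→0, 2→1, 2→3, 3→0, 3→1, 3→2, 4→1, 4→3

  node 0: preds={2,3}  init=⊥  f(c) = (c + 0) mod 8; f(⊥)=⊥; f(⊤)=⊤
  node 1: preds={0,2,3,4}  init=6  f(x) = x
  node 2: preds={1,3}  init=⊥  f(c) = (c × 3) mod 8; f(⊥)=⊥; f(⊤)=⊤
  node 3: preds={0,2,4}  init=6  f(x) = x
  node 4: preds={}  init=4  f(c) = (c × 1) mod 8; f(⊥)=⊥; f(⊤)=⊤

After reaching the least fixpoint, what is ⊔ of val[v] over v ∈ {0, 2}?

⊤

Iteration log — 9 steps:
  step 1. node 0  ⊔preds=6  new=6  old=⊥  +wl: 
  step 2. node 1  ⊔preds=⊤  new=⊤  old=6  +wl: 
  step 3. node 2  ⊔preds=⊤  new=⊤  old=⊥  +wl: 0,1
  step 4. node 3  ⊔preds=⊤  new=⊤  old=6  +wl: 2
  step 5. node 4  ⊔preds=⊥  new=4  stable
  step 6. node 0  ⊔preds=⊤  new=⊤  old=6  +wl: 3
  step 7. node 1  ⊔preds=⊤  new=⊤  stable
  step 8. node 2  ⊔preds=⊤  new=⊤  stable
  step 9. node 3  ⊔preds=⊤  new=⊤  stable

Least fixpoint reached:
  node 0: ⊤
  node 1: ⊤
  node 2: ⊤
  node 3: ⊤
  node 4: 4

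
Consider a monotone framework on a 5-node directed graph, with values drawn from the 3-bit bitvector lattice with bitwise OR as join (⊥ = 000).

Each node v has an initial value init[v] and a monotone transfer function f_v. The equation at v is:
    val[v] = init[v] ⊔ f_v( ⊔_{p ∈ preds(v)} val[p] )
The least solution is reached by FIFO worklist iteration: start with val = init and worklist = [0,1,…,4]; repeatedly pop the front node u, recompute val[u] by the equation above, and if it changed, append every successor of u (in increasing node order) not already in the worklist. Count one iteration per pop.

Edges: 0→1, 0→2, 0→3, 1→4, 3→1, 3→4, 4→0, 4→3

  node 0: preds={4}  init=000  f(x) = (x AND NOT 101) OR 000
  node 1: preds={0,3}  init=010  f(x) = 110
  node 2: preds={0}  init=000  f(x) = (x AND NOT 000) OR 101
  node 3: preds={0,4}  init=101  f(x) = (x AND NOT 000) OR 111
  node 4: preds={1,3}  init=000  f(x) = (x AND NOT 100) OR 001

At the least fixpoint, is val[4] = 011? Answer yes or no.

Worklist (10 pops):
  #1 pop 0: in=000 → 000 (no change)
  #2 pop 1: in=101 → 110 (was 010); enqueue []
  #3 pop 2: in=000 → 101 (was 000); enqueue []
  #4 pop 3: in=000 → 111 (was 101); enqueue [1]
  #5 pop 4: in=111 → 011 (was 000); enqueue [0,3]
  #6 pop 1: in=111 → 110 (no change)
  #7 pop 0: in=011 → 010 (was 000); enqueue [1,2]
  #8 pop 3: in=011 → 111 (no change)
  #9 pop 1: in=111 → 110 (no change)
  #10 pop 2: in=010 → 111 (was 101); enqueue []

Fixpoint:
  val[0] = 010
  val[1] = 110
  val[2] = 111
  val[3] = 111
  val[4] = 011

yes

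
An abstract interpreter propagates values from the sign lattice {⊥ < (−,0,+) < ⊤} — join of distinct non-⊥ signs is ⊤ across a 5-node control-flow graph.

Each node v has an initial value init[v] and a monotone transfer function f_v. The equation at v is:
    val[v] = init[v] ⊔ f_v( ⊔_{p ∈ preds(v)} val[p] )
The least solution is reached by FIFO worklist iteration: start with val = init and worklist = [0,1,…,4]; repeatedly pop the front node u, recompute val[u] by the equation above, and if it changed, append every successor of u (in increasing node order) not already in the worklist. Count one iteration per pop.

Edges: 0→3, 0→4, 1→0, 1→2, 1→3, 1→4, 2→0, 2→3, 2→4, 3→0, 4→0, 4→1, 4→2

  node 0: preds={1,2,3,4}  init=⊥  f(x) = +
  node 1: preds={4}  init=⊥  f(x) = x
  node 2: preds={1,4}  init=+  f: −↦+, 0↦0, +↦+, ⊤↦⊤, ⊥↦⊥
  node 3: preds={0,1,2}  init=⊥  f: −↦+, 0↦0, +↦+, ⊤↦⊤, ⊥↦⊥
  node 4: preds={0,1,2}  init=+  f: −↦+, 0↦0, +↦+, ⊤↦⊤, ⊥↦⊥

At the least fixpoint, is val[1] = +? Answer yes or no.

yes

Worklist (6 pops):
  #1 pop 0: in=+ → + (was ⊥); enqueue []
  #2 pop 1: in=+ → + (was ⊥); enqueue [0]
  #3 pop 2: in=+ → + (no change)
  #4 pop 3: in=+ → + (was ⊥); enqueue []
  #5 pop 4: in=+ → + (no change)
  #6 pop 0: in=+ → + (no change)

Fixpoint:
  val[0] = +
  val[1] = +
  val[2] = +
  val[3] = +
  val[4] = +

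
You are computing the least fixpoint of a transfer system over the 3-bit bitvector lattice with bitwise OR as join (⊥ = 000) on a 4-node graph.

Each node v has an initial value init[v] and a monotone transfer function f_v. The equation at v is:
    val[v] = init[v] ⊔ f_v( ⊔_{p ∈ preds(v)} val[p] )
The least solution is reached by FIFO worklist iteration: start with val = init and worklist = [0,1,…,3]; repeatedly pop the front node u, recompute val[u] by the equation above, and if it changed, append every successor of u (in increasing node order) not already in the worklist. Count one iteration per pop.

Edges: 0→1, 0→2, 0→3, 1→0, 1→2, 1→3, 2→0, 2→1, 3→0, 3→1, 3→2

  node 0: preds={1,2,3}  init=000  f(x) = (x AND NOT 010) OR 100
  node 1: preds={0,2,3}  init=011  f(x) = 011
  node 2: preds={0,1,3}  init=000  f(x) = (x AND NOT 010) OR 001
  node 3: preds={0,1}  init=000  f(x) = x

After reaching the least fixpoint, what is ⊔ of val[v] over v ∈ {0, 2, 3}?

111

Worklist (7 pops):
  #1 pop 0: in=011 → 101 (was 000); enqueue []
  #2 pop 1: in=101 → 011 (no change)
  #3 pop 2: in=111 → 101 (was 000); enqueue [0,1]
  #4 pop 3: in=111 → 111 (was 000); enqueue [2]
  #5 pop 0: in=111 → 101 (no change)
  #6 pop 1: in=111 → 011 (no change)
  #7 pop 2: in=111 → 101 (no change)

Fixpoint:
  val[0] = 101
  val[1] = 011
  val[2] = 101
  val[3] = 111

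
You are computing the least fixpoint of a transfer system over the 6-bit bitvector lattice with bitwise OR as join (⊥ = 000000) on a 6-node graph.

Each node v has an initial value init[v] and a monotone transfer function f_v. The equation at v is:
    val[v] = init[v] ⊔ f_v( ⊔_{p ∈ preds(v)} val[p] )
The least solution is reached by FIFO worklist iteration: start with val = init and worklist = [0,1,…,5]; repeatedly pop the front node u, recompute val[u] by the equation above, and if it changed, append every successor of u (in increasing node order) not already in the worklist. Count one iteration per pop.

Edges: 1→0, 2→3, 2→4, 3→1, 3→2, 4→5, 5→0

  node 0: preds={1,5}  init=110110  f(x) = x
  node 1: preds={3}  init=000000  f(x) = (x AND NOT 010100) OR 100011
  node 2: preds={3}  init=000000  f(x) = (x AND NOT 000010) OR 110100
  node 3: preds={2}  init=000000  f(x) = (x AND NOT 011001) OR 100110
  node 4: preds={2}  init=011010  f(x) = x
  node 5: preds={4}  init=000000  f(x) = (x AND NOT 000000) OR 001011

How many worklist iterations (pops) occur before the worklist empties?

Worklist (9 pops):
  #1 pop 0: in=000000 → 110110 (no change)
  #2 pop 1: in=000000 → 100011 (was 000000); enqueue [0]
  #3 pop 2: in=000000 → 110100 (was 000000); enqueue []
  #4 pop 3: in=110100 → 100110 (was 000000); enqueue [1,2]
  #5 pop 4: in=110100 → 111110 (was 011010); enqueue []
  #6 pop 5: in=111110 → 111111 (was 000000); enqueue []
  #7 pop 0: in=111111 → 111111 (was 110110); enqueue []
  #8 pop 1: in=100110 → 100011 (no change)
  #9 pop 2: in=100110 → 110100 (no change)

Fixpoint:
  val[0] = 111111
  val[1] = 100011
  val[2] = 110100
  val[3] = 100110
  val[4] = 111110
  val[5] = 111111

9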